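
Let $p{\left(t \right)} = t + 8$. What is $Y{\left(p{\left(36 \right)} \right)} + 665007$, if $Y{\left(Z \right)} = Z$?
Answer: $665051$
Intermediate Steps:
$p{\left(t \right)} = 8 + t$
$Y{\left(p{\left(36 \right)} \right)} + 665007 = \left(8 + 36\right) + 665007 = 44 + 665007 = 665051$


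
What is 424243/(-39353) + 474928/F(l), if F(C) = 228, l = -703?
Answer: 4648278545/2243121 ≈ 2072.2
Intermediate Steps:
424243/(-39353) + 474928/F(l) = 424243/(-39353) + 474928/228 = 424243*(-1/39353) + 474928*(1/228) = -424243/39353 + 118732/57 = 4648278545/2243121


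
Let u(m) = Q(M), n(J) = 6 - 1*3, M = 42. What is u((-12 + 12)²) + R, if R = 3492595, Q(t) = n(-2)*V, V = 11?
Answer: 3492628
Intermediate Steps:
n(J) = 3 (n(J) = 6 - 3 = 3)
Q(t) = 33 (Q(t) = 3*11 = 33)
u(m) = 33
u((-12 + 12)²) + R = 33 + 3492595 = 3492628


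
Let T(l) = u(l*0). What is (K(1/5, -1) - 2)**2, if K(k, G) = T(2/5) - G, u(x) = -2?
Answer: 9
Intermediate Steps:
T(l) = -2
K(k, G) = -2 - G
(K(1/5, -1) - 2)**2 = ((-2 - 1*(-1)) - 2)**2 = ((-2 + 1) - 2)**2 = (-1 - 2)**2 = (-3)**2 = 9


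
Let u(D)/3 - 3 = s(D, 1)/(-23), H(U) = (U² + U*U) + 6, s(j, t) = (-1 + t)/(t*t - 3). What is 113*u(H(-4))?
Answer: 1017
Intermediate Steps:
s(j, t) = (-1 + t)/(-3 + t²) (s(j, t) = (-1 + t)/(t² - 3) = (-1 + t)/(-3 + t²))
H(U) = 6 + 2*U² (H(U) = (U² + U²) + 6 = 2*U² + 6 = 6 + 2*U²)
u(D) = 9 (u(D) = 9 + 3*(((-1 + 1)/(-3 + 1²))/(-23)) = 9 + 3*((0/(-3 + 1))*(-1/23)) = 9 + 3*((0/(-2))*(-1/23)) = 9 + 3*(-½*0*(-1/23)) = 9 + 3*(0*(-1/23)) = 9 + 3*0 = 9 + 0 = 9)
113*u(H(-4)) = 113*9 = 1017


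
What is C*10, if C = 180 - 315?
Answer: -1350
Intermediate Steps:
C = -135
C*10 = -135*10 = -1350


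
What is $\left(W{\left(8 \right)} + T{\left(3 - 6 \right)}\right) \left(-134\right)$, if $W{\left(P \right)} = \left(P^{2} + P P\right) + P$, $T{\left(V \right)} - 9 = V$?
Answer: $-19028$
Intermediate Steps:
$T{\left(V \right)} = 9 + V$
$W{\left(P \right)} = P + 2 P^{2}$ ($W{\left(P \right)} = \left(P^{2} + P^{2}\right) + P = 2 P^{2} + P = P + 2 P^{2}$)
$\left(W{\left(8 \right)} + T{\left(3 - 6 \right)}\right) \left(-134\right) = \left(8 \left(1 + 2 \cdot 8\right) + \left(9 + \left(3 - 6\right)\right)\right) \left(-134\right) = \left(8 \left(1 + 16\right) + \left(9 - 3\right)\right) \left(-134\right) = \left(8 \cdot 17 + 6\right) \left(-134\right) = \left(136 + 6\right) \left(-134\right) = 142 \left(-134\right) = -19028$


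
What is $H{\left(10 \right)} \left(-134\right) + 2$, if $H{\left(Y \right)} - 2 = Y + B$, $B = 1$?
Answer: $-1740$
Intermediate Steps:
$H{\left(Y \right)} = 3 + Y$ ($H{\left(Y \right)} = 2 + \left(Y + 1\right) = 2 + \left(1 + Y\right) = 3 + Y$)
$H{\left(10 \right)} \left(-134\right) + 2 = \left(3 + 10\right) \left(-134\right) + 2 = 13 \left(-134\right) + 2 = -1742 + 2 = -1740$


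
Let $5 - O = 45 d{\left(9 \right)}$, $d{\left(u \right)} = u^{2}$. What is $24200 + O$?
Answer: $20560$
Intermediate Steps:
$O = -3640$ ($O = 5 - 45 \cdot 9^{2} = 5 - 45 \cdot 81 = 5 - 3645 = -3640$)
$24200 + O = 24200 - 3640 = 20560$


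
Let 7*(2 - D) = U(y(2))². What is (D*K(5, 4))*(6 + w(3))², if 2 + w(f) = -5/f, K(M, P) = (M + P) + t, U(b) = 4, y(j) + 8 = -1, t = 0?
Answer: -14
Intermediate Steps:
y(j) = -9 (y(j) = -8 - 1 = -9)
K(M, P) = M + P (K(M, P) = (M + P) + 0 = M + P)
w(f) = -2 - 5/f
D = -2/7 (D = 2 - ⅐*4² = 2 - ⅐*16 = 2 - 16/7 = -2/7 ≈ -0.28571)
(D*K(5, 4))*(6 + w(3))² = (-2*(5 + 4)/7)*(6 + (-2 - 5/3))² = (-2/7*9)*(6 + (-2 - 5*⅓))² = -18*(6 + (-2 - 5/3))²/7 = -18*(6 - 11/3)²/7 = -18*(7/3)²/7 = -18/7*49/9 = -14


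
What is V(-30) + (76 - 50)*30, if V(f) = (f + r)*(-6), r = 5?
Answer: 930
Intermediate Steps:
V(f) = -30 - 6*f (V(f) = (f + 5)*(-6) = (5 + f)*(-6) = -30 - 6*f)
V(-30) + (76 - 50)*30 = (-30 - 6*(-30)) + (76 - 50)*30 = (-30 + 180) + 26*30 = 150 + 780 = 930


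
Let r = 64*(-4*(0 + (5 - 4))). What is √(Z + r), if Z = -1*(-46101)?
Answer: √45845 ≈ 214.11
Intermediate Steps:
Z = 46101
r = -256 (r = 64*(-4*(0 + 1)) = 64*(-4*1) = 64*(-4) = -256)
√(Z + r) = √(46101 - 256) = √45845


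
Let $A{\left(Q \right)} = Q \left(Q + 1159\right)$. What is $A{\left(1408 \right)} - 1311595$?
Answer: $2302741$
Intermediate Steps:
$A{\left(Q \right)} = Q \left(1159 + Q\right)$
$A{\left(1408 \right)} - 1311595 = 1408 \left(1159 + 1408\right) - 1311595 = 1408 \cdot 2567 - 1311595 = 3614336 - 1311595 = 2302741$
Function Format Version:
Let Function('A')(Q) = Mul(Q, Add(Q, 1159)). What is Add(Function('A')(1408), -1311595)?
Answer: 2302741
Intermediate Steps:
Function('A')(Q) = Mul(Q, Add(1159, Q))
Add(Function('A')(1408), -1311595) = Add(Mul(1408, Add(1159, 1408)), -1311595) = Add(Mul(1408, 2567), -1311595) = Add(3614336, -1311595) = 2302741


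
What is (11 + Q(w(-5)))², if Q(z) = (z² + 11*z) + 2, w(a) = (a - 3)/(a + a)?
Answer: 314721/625 ≈ 503.55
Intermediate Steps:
w(a) = (-3 + a)/(2*a) (w(a) = (-3 + a)/((2*a)) = (-3 + a)*(1/(2*a)) = (-3 + a)/(2*a))
Q(z) = 2 + z² + 11*z
(11 + Q(w(-5)))² = (11 + (2 + ((½)*(-3 - 5)/(-5))² + 11*((½)*(-3 - 5)/(-5))))² = (11 + (2 + ((½)*(-⅕)*(-8))² + 11*((½)*(-⅕)*(-8))))² = (11 + (2 + (⅘)² + 11*(⅘)))² = (11 + (2 + 16/25 + 44/5))² = (11 + 286/25)² = (561/25)² = 314721/625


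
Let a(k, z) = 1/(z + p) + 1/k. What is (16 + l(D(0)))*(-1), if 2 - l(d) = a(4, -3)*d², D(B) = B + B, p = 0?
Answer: -18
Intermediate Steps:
a(k, z) = 1/k + 1/z (a(k, z) = 1/(z + 0) + 1/k = 1/z + 1/k = 1/k + 1/z)
D(B) = 2*B
l(d) = 2 + d²/12 (l(d) = 2 - (4 - 3)/(4*(-3))*d² = 2 - (¼)*(-⅓)*1*d² = 2 - (-1)*d²/12 = 2 + d²/12)
(16 + l(D(0)))*(-1) = (16 + (2 + (2*0)²/12))*(-1) = (16 + (2 + (1/12)*0²))*(-1) = (16 + (2 + (1/12)*0))*(-1) = (16 + (2 + 0))*(-1) = (16 + 2)*(-1) = 18*(-1) = -18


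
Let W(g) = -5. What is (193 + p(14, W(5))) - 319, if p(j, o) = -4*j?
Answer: -182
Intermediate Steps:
(193 + p(14, W(5))) - 319 = (193 - 4*14) - 319 = (193 - 56) - 319 = 137 - 319 = -182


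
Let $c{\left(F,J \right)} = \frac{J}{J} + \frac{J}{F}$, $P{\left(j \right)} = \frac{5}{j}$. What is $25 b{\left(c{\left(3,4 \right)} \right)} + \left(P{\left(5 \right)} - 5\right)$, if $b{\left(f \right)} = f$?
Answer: $\frac{163}{3} \approx 54.333$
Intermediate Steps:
$c{\left(F,J \right)} = 1 + \frac{J}{F}$
$25 b{\left(c{\left(3,4 \right)} \right)} + \left(P{\left(5 \right)} - 5\right) = 25 \frac{3 + 4}{3} + \left(\frac{5}{5} - 5\right) = 25 \cdot \frac{1}{3} \cdot 7 + \left(5 \cdot \frac{1}{5} - 5\right) = 25 \cdot \frac{7}{3} + \left(1 - 5\right) = \frac{175}{3} - 4 = \frac{163}{3}$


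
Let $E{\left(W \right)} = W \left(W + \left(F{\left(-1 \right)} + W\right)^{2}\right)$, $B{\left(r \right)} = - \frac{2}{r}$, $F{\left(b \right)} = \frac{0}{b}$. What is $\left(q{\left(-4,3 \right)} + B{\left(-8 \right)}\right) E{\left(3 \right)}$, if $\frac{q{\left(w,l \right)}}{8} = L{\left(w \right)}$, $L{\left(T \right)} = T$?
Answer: $-1143$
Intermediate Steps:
$F{\left(b \right)} = 0$
$q{\left(w,l \right)} = 8 w$
$E{\left(W \right)} = W \left(W + W^{2}\right)$ ($E{\left(W \right)} = W \left(W + \left(0 + W\right)^{2}\right) = W \left(W + W^{2}\right)$)
$\left(q{\left(-4,3 \right)} + B{\left(-8 \right)}\right) E{\left(3 \right)} = \left(8 \left(-4\right) - \frac{2}{-8}\right) 3^{2} \left(1 + 3\right) = \left(-32 - - \frac{1}{4}\right) 9 \cdot 4 = \left(-32 + \frac{1}{4}\right) 36 = \left(- \frac{127}{4}\right) 36 = -1143$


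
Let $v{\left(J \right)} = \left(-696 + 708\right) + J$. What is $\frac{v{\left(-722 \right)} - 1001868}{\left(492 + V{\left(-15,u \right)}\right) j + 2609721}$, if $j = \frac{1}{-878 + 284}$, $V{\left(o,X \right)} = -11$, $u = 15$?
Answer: $- \frac{595531332}{1550173793} \approx -0.38417$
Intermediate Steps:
$v{\left(J \right)} = 12 + J$
$j = - \frac{1}{594}$ ($j = \frac{1}{-594} = - \frac{1}{594} \approx -0.0016835$)
$\frac{v{\left(-722 \right)} - 1001868}{\left(492 + V{\left(-15,u \right)}\right) j + 2609721} = \frac{\left(12 - 722\right) - 1001868}{\left(492 - 11\right) \left(- \frac{1}{594}\right) + 2609721} = \frac{-710 - 1001868}{481 \left(- \frac{1}{594}\right) + 2609721} = - \frac{1002578}{- \frac{481}{594} + 2609721} = - \frac{1002578}{\frac{1550173793}{594}} = \left(-1002578\right) \frac{594}{1550173793} = - \frac{595531332}{1550173793}$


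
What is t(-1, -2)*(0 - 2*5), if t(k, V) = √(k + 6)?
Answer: -10*√5 ≈ -22.361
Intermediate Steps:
t(k, V) = √(6 + k)
t(-1, -2)*(0 - 2*5) = √(6 - 1)*(0 - 2*5) = √5*(0 - 10) = √5*(-10) = -10*√5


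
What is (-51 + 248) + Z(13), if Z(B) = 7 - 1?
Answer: 203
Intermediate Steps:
Z(B) = 6
(-51 + 248) + Z(13) = (-51 + 248) + 6 = 197 + 6 = 203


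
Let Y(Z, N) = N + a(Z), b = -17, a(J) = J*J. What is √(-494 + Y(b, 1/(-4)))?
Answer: I*√821/2 ≈ 14.327*I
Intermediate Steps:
a(J) = J²
Y(Z, N) = N + Z²
√(-494 + Y(b, 1/(-4))) = √(-494 + (1/(-4) + (-17)²)) = √(-494 + (-¼ + 289)) = √(-494 + 1155/4) = √(-821/4) = I*√821/2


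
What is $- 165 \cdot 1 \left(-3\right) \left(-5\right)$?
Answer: $-2475$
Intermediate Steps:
$- 165 \cdot 1 \left(-3\right) \left(-5\right) = - 165 \left(\left(-3\right) \left(-5\right)\right) = \left(-165\right) 15 = -2475$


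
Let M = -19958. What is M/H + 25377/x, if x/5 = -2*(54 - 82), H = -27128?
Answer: 86751937/949480 ≈ 91.368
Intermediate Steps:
x = 280 (x = 5*(-2*(54 - 82)) = 5*(-2*(-28)) = 5*56 = 280)
M/H + 25377/x = -19958/(-27128) + 25377/280 = -19958*(-1/27128) + 25377*(1/280) = 9979/13564 + 25377/280 = 86751937/949480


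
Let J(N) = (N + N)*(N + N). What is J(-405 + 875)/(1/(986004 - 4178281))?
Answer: -2820695957200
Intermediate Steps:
J(N) = 4*N² (J(N) = (2*N)*(2*N) = 4*N²)
J(-405 + 875)/(1/(986004 - 4178281)) = (4*(-405 + 875)²)/(1/(986004 - 4178281)) = (4*470²)/(1/(-3192277)) = (4*220900)/(-1/3192277) = 883600*(-3192277) = -2820695957200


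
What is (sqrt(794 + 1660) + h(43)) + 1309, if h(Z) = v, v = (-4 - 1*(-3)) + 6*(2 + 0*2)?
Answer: 1320 + sqrt(2454) ≈ 1369.5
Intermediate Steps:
v = 11 (v = (-4 + 3) + 6*(2 + 0) = -1 + 6*2 = -1 + 12 = 11)
h(Z) = 11
(sqrt(794 + 1660) + h(43)) + 1309 = (sqrt(794 + 1660) + 11) + 1309 = (sqrt(2454) + 11) + 1309 = (11 + sqrt(2454)) + 1309 = 1320 + sqrt(2454)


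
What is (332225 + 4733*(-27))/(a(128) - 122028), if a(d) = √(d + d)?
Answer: -102217/61006 ≈ -1.6755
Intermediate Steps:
a(d) = √2*√d (a(d) = √(2*d) = √2*√d)
(332225 + 4733*(-27))/(a(128) - 122028) = (332225 + 4733*(-27))/(√2*√128 - 122028) = (332225 - 127791)/(√2*(8*√2) - 122028) = 204434/(16 - 122028) = 204434/(-122012) = 204434*(-1/122012) = -102217/61006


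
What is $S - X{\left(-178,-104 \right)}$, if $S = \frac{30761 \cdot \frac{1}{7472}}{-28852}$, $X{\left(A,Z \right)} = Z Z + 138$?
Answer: $- \frac{2361486836137}{215582144} \approx -10954.0$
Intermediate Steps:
$X{\left(A,Z \right)} = 138 + Z^{2}$ ($X{\left(A,Z \right)} = Z^{2} + 138 = 138 + Z^{2}$)
$S = - \frac{30761}{215582144}$ ($S = 30761 \cdot \frac{1}{7472} \left(- \frac{1}{28852}\right) = \frac{30761}{7472} \left(- \frac{1}{28852}\right) = - \frac{30761}{215582144} \approx -0.00014269$)
$S - X{\left(-178,-104 \right)} = - \frac{30761}{215582144} - \left(138 + \left(-104\right)^{2}\right) = - \frac{30761}{215582144} - \left(138 + 10816\right) = - \frac{30761}{215582144} - 10954 = - \frac{2361486836137}{215582144}$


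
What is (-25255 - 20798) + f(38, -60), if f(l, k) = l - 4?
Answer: -46019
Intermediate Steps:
f(l, k) = -4 + l
(-25255 - 20798) + f(38, -60) = (-25255 - 20798) + (-4 + 38) = -46053 + 34 = -46019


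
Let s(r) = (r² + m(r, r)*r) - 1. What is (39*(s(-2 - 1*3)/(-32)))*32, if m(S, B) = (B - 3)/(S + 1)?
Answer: -546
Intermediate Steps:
m(S, B) = (-3 + B)/(1 + S)
s(r) = -1 + r² + r*(-3 + r)/(1 + r) (s(r) = (r² + ((-3 + r)/(1 + r))*r) - 1 = (r² + r*(-3 + r)/(1 + r)) - 1 = -1 + r² + r*(-3 + r)/(1 + r))
(39*(s(-2 - 1*3)/(-32)))*32 = (39*((((-2 - 1*3)*(-3 + (-2 - 1*3)) + (1 + (-2 - 1*3))*(-1 + (-2 - 1*3)²))/(1 + (-2 - 1*3)))/(-32)))*32 = (39*((((-2 - 3)*(-3 + (-2 - 3)) + (1 + (-2 - 3))*(-1 + (-2 - 3)²))/(1 + (-2 - 3)))*(-1/32)))*32 = (39*(((-5*(-3 - 5) + (1 - 5)*(-1 + (-5)²))/(1 - 5))*(-1/32)))*32 = (39*(((-5*(-8) - 4*(-1 + 25))/(-4))*(-1/32)))*32 = (39*(-(40 - 4*24)/4*(-1/32)))*32 = (39*(-(40 - 96)/4*(-1/32)))*32 = (39*(-¼*(-56)*(-1/32)))*32 = (39*(14*(-1/32)))*32 = (39*(-7/16))*32 = -273/16*32 = -546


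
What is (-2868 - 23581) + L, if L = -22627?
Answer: -49076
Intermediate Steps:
(-2868 - 23581) + L = (-2868 - 23581) - 22627 = -26449 - 22627 = -49076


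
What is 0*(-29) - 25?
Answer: -25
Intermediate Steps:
0*(-29) - 25 = 0 - 25 = -25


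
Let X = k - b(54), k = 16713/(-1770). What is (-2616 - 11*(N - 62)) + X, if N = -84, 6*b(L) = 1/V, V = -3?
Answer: -2706472/2655 ≈ -1019.4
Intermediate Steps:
b(L) = -1/18 (b(L) = (1/6)/(-3) = (1/6)*(-1/3) = -1/18)
k = -5571/590 (k = 16713*(-1/1770) = -5571/590 ≈ -9.4424)
X = -24922/2655 (X = -5571/590 - 1*(-1/18) = -5571/590 + 1/18 = -24922/2655 ≈ -9.3868)
(-2616 - 11*(N - 62)) + X = (-2616 - 11*(-84 - 62)) - 24922/2655 = (-2616 - 11*(-146)) - 24922/2655 = (-2616 + 1606) - 24922/2655 = -1010 - 24922/2655 = -2706472/2655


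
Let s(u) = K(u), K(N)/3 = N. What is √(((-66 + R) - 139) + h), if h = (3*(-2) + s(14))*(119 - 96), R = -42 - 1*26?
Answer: √555 ≈ 23.558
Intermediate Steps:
K(N) = 3*N
s(u) = 3*u
R = -68 (R = -42 - 26 = -68)
h = 828 (h = (3*(-2) + 3*14)*(119 - 96) = (-6 + 42)*23 = 36*23 = 828)
√(((-66 + R) - 139) + h) = √(((-66 - 68) - 139) + 828) = √((-134 - 139) + 828) = √(-273 + 828) = √555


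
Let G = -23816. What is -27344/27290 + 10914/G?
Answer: -237266941/162484660 ≈ -1.4602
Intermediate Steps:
-27344/27290 + 10914/G = -27344/27290 + 10914/(-23816) = -27344*1/27290 + 10914*(-1/23816) = -13672/13645 - 5457/11908 = -237266941/162484660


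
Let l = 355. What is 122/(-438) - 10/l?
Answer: -4769/15549 ≈ -0.30671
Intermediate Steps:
122/(-438) - 10/l = 122/(-438) - 10/355 = 122*(-1/438) - 10*1/355 = -61/219 - 2/71 = -4769/15549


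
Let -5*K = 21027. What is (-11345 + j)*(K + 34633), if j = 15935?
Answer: 139662684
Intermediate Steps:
K = -21027/5 (K = -1/5*21027 = -21027/5 ≈ -4205.4)
(-11345 + j)*(K + 34633) = (-11345 + 15935)*(-21027/5 + 34633) = 4590*(152138/5) = 139662684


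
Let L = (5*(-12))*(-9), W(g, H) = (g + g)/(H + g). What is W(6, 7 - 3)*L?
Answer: 648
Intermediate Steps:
W(g, H) = 2*g/(H + g) (W(g, H) = (2*g)/(H + g) = 2*g/(H + g))
L = 540 (L = -60*(-9) = 540)
W(6, 7 - 3)*L = (2*6/((7 - 3) + 6))*540 = (2*6/(4 + 6))*540 = (2*6/10)*540 = (2*6*(⅒))*540 = (6/5)*540 = 648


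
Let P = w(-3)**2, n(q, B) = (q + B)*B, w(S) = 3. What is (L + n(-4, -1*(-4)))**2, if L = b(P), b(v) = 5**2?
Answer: 625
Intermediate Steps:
n(q, B) = B*(B + q) (n(q, B) = (B + q)*B = B*(B + q))
P = 9 (P = 3**2 = 9)
b(v) = 25
L = 25
(L + n(-4, -1*(-4)))**2 = (25 + (-1*(-4))*(-1*(-4) - 4))**2 = (25 + 4*(4 - 4))**2 = (25 + 4*0)**2 = (25 + 0)**2 = 25**2 = 625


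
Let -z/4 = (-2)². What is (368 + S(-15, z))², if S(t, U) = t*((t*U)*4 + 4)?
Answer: 198584464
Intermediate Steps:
z = -16 (z = -4*(-2)² = -4*4 = -16)
S(t, U) = t*(4 + 4*U*t) (S(t, U) = t*((U*t)*4 + 4) = t*(4*U*t + 4) = t*(4 + 4*U*t))
(368 + S(-15, z))² = (368 + 4*(-15)*(1 - 16*(-15)))² = (368 + 4*(-15)*(1 + 240))² = (368 + 4*(-15)*241)² = (368 - 14460)² = (-14092)² = 198584464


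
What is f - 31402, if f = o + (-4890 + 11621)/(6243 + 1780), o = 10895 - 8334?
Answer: -231384612/8023 ≈ -28840.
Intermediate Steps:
o = 2561
f = 20553634/8023 (f = 2561 + (-4890 + 11621)/(6243 + 1780) = 2561 + 6731/8023 = 20553634/8023 ≈ 2561.8)
f - 31402 = 20553634/8023 - 31402 = -231384612/8023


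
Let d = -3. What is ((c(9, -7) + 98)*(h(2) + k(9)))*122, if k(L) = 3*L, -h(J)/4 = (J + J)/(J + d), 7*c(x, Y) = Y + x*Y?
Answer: 461648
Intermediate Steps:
c(x, Y) = Y/7 + Y*x/7 (c(x, Y) = (Y + x*Y)/7 = (Y + Y*x)/7 = Y/7 + Y*x/7)
h(J) = -8*J/(-3 + J) (h(J) = -4*(J + J)/(J - 3) = -4*2*J/(-3 + J) = -8*J/(-3 + J))
((c(9, -7) + 98)*(h(2) + k(9)))*122 = (((⅐)*(-7)*(1 + 9) + 98)*(-8*2/(-3 + 2) + 3*9))*122 = (((⅐)*(-7)*10 + 98)*(-8*2/(-1) + 27))*122 = ((-10 + 98)*(-8*2*(-1) + 27))*122 = (88*(16 + 27))*122 = (88*43)*122 = 3784*122 = 461648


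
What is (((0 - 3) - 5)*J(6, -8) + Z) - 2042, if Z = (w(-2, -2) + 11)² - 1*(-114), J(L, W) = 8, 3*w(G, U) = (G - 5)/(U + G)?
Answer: -267527/144 ≈ -1857.8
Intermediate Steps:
w(G, U) = (-5 + G)/(3*(G + U)) (w(G, U) = ((G - 5)/(U + G))/3 = ((-5 + G)/(G + U))/3 = (-5 + G)/(3*(G + U)))
Z = 35737/144 (Z = ((-5 - 2)/(3*(-2 - 2)) + 11)² - 1*(-114) = ((⅓)*(-7)/(-4) + 11)² + 114 = ((⅓)*(-¼)*(-7) + 11)² + 114 = (7/12 + 11)² + 114 = (139/12)² + 114 = 19321/144 + 114 = 35737/144 ≈ 248.17)
(((0 - 3) - 5)*J(6, -8) + Z) - 2042 = (((0 - 3) - 5)*8 + 35737/144) - 2042 = ((-3 - 5)*8 + 35737/144) - 2042 = (-8*8 + 35737/144) - 2042 = (-64 + 35737/144) - 2042 = 26521/144 - 2042 = -267527/144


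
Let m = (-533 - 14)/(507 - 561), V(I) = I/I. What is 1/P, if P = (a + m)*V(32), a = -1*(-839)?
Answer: 54/45853 ≈ 0.0011777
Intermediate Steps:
a = 839
V(I) = 1
m = 547/54 (m = -547/(-54) = -547*(-1/54) = 547/54 ≈ 10.130)
P = 45853/54 (P = (839 + 547/54)*1 = (45853/54)*1 = 45853/54 ≈ 849.13)
1/P = 1/(45853/54) = 54/45853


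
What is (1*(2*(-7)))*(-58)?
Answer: 812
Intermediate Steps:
(1*(2*(-7)))*(-58) = (1*(-14))*(-58) = -14*(-58) = 812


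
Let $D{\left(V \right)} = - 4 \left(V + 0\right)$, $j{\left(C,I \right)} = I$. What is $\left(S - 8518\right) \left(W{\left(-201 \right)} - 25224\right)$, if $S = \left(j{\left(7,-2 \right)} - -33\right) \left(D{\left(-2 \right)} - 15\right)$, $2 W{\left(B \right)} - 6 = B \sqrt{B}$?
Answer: $220305435 + \frac{1755735 i \sqrt{201}}{2} \approx 2.2031 \cdot 10^{8} + 1.2446 \cdot 10^{7} i$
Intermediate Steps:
$D{\left(V \right)} = - 4 V$
$W{\left(B \right)} = 3 + \frac{B^{\frac{3}{2}}}{2}$ ($W{\left(B \right)} = 3 + \frac{B \sqrt{B}}{2} = 3 + \frac{B^{\frac{3}{2}}}{2}$)
$S = -217$ ($S = \left(-2 - -33\right) \left(\left(-4\right) \left(-2\right) - 15\right) = \left(-2 + 33\right) \left(8 - 15\right) = 31 \left(-7\right) = -217$)
$\left(S - 8518\right) \left(W{\left(-201 \right)} - 25224\right) = \left(-217 - 8518\right) \left(\left(3 + \frac{\left(-201\right)^{\frac{3}{2}}}{2}\right) - 25224\right) = - 8735 \left(\left(3 + \frac{\left(-201\right) i \sqrt{201}}{2}\right) - 25224\right) = - 8735 \left(\left(3 - \frac{201 i \sqrt{201}}{2}\right) - 25224\right) = - 8735 \left(-25221 - \frac{201 i \sqrt{201}}{2}\right) = 220305435 + \frac{1755735 i \sqrt{201}}{2}$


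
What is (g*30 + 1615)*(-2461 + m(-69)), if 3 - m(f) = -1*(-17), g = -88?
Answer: 2536875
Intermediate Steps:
m(f) = -14 (m(f) = 3 - (-1)*(-17) = 3 - 1*17 = 3 - 17 = -14)
(g*30 + 1615)*(-2461 + m(-69)) = (-88*30 + 1615)*(-2461 - 14) = (-2640 + 1615)*(-2475) = -1025*(-2475) = 2536875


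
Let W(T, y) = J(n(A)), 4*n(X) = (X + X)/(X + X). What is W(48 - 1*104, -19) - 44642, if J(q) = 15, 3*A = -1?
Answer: -44627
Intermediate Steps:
A = -1/3 (A = (1/3)*(-1) = -1/3 ≈ -0.33333)
n(X) = 1/4 (n(X) = ((X + X)/(X + X))/4 = ((2*X)/((2*X)))/4 = ((2*X)*(1/(2*X)))/4 = (1/4)*1 = 1/4)
W(T, y) = 15
W(48 - 1*104, -19) - 44642 = 15 - 44642 = -44627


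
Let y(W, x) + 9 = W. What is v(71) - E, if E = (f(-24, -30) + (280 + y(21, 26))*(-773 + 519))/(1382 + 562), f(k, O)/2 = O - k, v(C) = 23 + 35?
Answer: 46733/486 ≈ 96.158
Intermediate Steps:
y(W, x) = -9 + W
v(C) = 58
f(k, O) = -2*k + 2*O (f(k, O) = 2*(O - k) = -2*k + 2*O)
E = -18545/486 (E = ((-2*(-24) + 2*(-30)) + (280 + (-9 + 21))*(-773 + 519))/(1382 + 562) = ((48 - 60) + (280 + 12)*(-254))/1944 = (-12 + 292*(-254))*(1/1944) = (-12 - 74168)*(1/1944) = -74180*1/1944 = -18545/486 ≈ -38.158)
v(71) - E = 58 - 1*(-18545/486) = 58 + 18545/486 = 46733/486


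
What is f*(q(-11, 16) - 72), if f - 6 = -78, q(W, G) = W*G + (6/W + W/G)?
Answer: 394785/22 ≈ 17945.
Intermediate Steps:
q(W, G) = 6/W + G*W + W/G (q(W, G) = G*W + (6/W + W/G) = 6/W + G*W + W/G)
f = -72 (f = 6 - 78 = -72)
f*(q(-11, 16) - 72) = -72*((6/(-11) + 16*(-11) - 11/16) - 72) = -72*((6*(-1/11) - 176 - 11*1/16) - 72) = -72*((-6/11 - 176 - 11/16) - 72) = -72*(-31193/176 - 72) = -72*(-43865/176) = 394785/22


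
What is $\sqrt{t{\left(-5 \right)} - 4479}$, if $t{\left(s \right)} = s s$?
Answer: $i \sqrt{4454} \approx 66.738 i$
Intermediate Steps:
$t{\left(s \right)} = s^{2}$
$\sqrt{t{\left(-5 \right)} - 4479} = \sqrt{\left(-5\right)^{2} - 4479} = \sqrt{25 - 4479} = \sqrt{-4454} = i \sqrt{4454}$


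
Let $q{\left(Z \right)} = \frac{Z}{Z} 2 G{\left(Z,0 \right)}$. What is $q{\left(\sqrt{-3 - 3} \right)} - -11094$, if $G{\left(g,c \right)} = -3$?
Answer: $11088$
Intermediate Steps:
$q{\left(Z \right)} = -6$ ($q{\left(Z \right)} = \frac{Z}{Z} 2 \left(-3\right) = 1 \cdot 2 \left(-3\right) = 2 \left(-3\right) = -6$)
$q{\left(\sqrt{-3 - 3} \right)} - -11094 = -6 - -11094 = -6 + 11094 = 11088$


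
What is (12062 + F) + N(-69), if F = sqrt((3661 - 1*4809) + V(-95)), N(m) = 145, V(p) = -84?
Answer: 12207 + 4*I*sqrt(77) ≈ 12207.0 + 35.1*I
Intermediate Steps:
F = 4*I*sqrt(77) (F = sqrt((3661 - 1*4809) - 84) = sqrt((3661 - 4809) - 84) = sqrt(-1148 - 84) = sqrt(-1232) = 4*I*sqrt(77) ≈ 35.1*I)
(12062 + F) + N(-69) = (12062 + 4*I*sqrt(77)) + 145 = 12207 + 4*I*sqrt(77)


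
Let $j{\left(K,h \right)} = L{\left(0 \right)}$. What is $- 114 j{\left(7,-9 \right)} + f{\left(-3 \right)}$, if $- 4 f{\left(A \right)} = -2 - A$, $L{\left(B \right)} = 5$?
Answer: $- \frac{2281}{4} \approx -570.25$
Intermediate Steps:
$f{\left(A \right)} = \frac{1}{2} + \frac{A}{4}$ ($f{\left(A \right)} = - \frac{-2 - A}{4} = \frac{1}{2} + \frac{A}{4}$)
$j{\left(K,h \right)} = 5$
$- 114 j{\left(7,-9 \right)} + f{\left(-3 \right)} = \left(-114\right) 5 + \left(\frac{1}{2} + \frac{1}{4} \left(-3\right)\right) = -570 + \left(\frac{1}{2} - \frac{3}{4}\right) = -570 - \frac{1}{4} = - \frac{2281}{4}$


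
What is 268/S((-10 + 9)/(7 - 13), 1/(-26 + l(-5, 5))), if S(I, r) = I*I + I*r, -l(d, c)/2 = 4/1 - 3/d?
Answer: 849024/73 ≈ 11630.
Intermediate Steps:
l(d, c) = -8 + 6/d (l(d, c) = -2*(4/1 - 3/d) = -2*(4*1 - 3/d) = -2*(4 - 3/d) = -8 + 6/d)
S(I, r) = I² + I*r
268/S((-10 + 9)/(7 - 13), 1/(-26 + l(-5, 5))) = 268/((((-10 + 9)/(7 - 13))*((-10 + 9)/(7 - 13) + 1/(-26 + (-8 + 6/(-5)))))) = 268/(((-1/(-6))*(-1/(-6) + 1/(-26 + (-8 + 6*(-⅕)))))) = 268/(((-1*(-⅙))*(-1*(-⅙) + 1/(-26 + (-8 - 6/5))))) = 268/(((⅙ + 1/(-26 - 46/5))/6)) = 268/(((⅙ + 1/(-176/5))/6)) = 268/(((⅙ - 5/176)/6)) = 268/(((⅙)*(73/528))) = 268/(73/3168) = 268*(3168/73) = 849024/73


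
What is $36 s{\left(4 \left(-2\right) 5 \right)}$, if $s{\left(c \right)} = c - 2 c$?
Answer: $1440$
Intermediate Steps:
$s{\left(c \right)} = - c$
$36 s{\left(4 \left(-2\right) 5 \right)} = 36 \left(- 4 \left(-2\right) 5\right) = 36 \left(- \left(-8\right) 5\right) = 36 \left(\left(-1\right) \left(-40\right)\right) = 36 \cdot 40 = 1440$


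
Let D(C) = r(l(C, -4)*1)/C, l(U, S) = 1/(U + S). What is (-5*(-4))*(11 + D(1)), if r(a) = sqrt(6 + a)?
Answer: 220 + 20*sqrt(51)/3 ≈ 267.61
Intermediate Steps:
l(U, S) = 1/(S + U)
D(C) = sqrt(6 + 1/(-4 + C))/C
(-5*(-4))*(11 + D(1)) = (-5*(-4))*(11 + sqrt((-23 + 6*1)/(-4 + 1))/1) = 20*(11 + 1*sqrt((-23 + 6)/(-3))) = 20*(11 + 1*sqrt(-1/3*(-17))) = 20*(11 + 1*sqrt(17/3)) = 20*(11 + 1*(sqrt(51)/3)) = 20*(11 + sqrt(51)/3) = 220 + 20*sqrt(51)/3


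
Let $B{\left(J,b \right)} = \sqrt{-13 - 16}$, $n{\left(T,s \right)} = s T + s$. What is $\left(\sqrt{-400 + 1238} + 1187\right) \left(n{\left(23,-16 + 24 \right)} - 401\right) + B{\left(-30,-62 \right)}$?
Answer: $-248083 - 209 \sqrt{838} + i \sqrt{29} \approx -2.5413 \cdot 10^{5} + 5.3852 i$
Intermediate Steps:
$n{\left(T,s \right)} = s + T s$ ($n{\left(T,s \right)} = T s + s = s + T s$)
$B{\left(J,b \right)} = i \sqrt{29}$ ($B{\left(J,b \right)} = \sqrt{-29} = i \sqrt{29}$)
$\left(\sqrt{-400 + 1238} + 1187\right) \left(n{\left(23,-16 + 24 \right)} - 401\right) + B{\left(-30,-62 \right)} = \left(\sqrt{-400 + 1238} + 1187\right) \left(\left(-16 + 24\right) \left(1 + 23\right) - 401\right) + i \sqrt{29} = \left(\sqrt{838} + 1187\right) \left(8 \cdot 24 - 401\right) + i \sqrt{29} = \left(1187 + \sqrt{838}\right) \left(192 - 401\right) + i \sqrt{29} = \left(1187 + \sqrt{838}\right) \left(-209\right) + i \sqrt{29} = \left(-248083 - 209 \sqrt{838}\right) + i \sqrt{29} = -248083 - 209 \sqrt{838} + i \sqrt{29}$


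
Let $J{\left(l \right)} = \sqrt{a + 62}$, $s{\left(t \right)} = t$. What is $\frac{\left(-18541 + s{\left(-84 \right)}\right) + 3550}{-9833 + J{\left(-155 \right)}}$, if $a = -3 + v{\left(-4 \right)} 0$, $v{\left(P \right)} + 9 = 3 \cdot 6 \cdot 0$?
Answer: $\frac{29646495}{19337566} + \frac{3015 \sqrt{59}}{19337566} \approx 1.5343$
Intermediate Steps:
$v{\left(P \right)} = -9$ ($v{\left(P \right)} = -9 + 3 \cdot 6 \cdot 0 = -9 + 18 \cdot 0 = -9 + 0 = -9$)
$a = -3$ ($a = -3 - 0 = -3 + 0 = -3$)
$J{\left(l \right)} = \sqrt{59}$ ($J{\left(l \right)} = \sqrt{-3 + 62} = \sqrt{59}$)
$\frac{\left(-18541 + s{\left(-84 \right)}\right) + 3550}{-9833 + J{\left(-155 \right)}} = \frac{\left(-18541 - 84\right) + 3550}{-9833 + \sqrt{59}} = \frac{-18625 + 3550}{-9833 + \sqrt{59}} = - \frac{15075}{-9833 + \sqrt{59}}$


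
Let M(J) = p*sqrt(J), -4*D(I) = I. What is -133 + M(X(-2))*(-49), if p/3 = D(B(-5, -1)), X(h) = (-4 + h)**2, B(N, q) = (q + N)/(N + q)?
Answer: 175/2 ≈ 87.500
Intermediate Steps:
B(N, q) = 1 (B(N, q) = (N + q)/(N + q) = 1)
D(I) = -I/4
p = -3/4 (p = 3*(-1/4*1) = 3*(-1/4) = -3/4 ≈ -0.75000)
M(J) = -3*sqrt(J)/4
-133 + M(X(-2))*(-49) = -133 - 3*sqrt((-4 - 2)**2)/4*(-49) = -133 - 3*sqrt((-6)**2)/4*(-49) = -133 - 3*sqrt(36)/4*(-49) = -133 - 3/4*6*(-49) = -133 - 9/2*(-49) = -133 + 441/2 = 175/2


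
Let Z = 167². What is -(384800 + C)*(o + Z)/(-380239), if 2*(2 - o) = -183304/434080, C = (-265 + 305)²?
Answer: 29238445890780/1031588407 ≈ 28343.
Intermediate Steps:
Z = 27889
C = 1600 (C = 40² = 1600)
o = 239953/108520 (o = 2 - (-91652)/434080 = 2 - ½*(-22913/54260) = 2 + 22913/108520 = 239953/108520 ≈ 2.2111)
-(384800 + C)*(o + Z)/(-380239) = -(384800 + 1600)*(239953/108520 + 27889)/(-380239) = -386400*(3026754233/108520)*(-1)/380239 = -29238445890780*(-1)/(2713*380239) = -1*(-29238445890780/1031588407) = 29238445890780/1031588407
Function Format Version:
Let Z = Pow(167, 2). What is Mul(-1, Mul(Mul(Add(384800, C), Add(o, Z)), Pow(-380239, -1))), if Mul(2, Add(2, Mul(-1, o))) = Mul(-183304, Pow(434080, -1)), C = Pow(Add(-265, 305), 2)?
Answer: Rational(29238445890780, 1031588407) ≈ 28343.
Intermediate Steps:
Z = 27889
C = 1600 (C = Pow(40, 2) = 1600)
o = Rational(239953, 108520) (o = Add(2, Mul(Rational(-1, 2), Mul(-183304, Pow(434080, -1)))) = Add(2, Mul(Rational(-1, 2), Mul(-183304, Rational(1, 434080)))) = Add(2, Mul(Rational(-1, 2), Rational(-22913, 54260))) = Add(2, Rational(22913, 108520)) = Rational(239953, 108520) ≈ 2.2111)
Mul(-1, Mul(Mul(Add(384800, C), Add(o, Z)), Pow(-380239, -1))) = Mul(-1, Mul(Mul(Add(384800, 1600), Add(Rational(239953, 108520), 27889)), Pow(-380239, -1))) = Mul(-1, Mul(Mul(386400, Rational(3026754233, 108520)), Rational(-1, 380239))) = Mul(-1, Mul(Rational(29238445890780, 2713), Rational(-1, 380239))) = Mul(-1, Rational(-29238445890780, 1031588407)) = Rational(29238445890780, 1031588407)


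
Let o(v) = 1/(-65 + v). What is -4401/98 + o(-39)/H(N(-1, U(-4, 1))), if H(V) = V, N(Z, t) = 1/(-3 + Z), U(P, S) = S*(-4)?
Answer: -28582/637 ≈ -44.870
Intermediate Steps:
U(P, S) = -4*S
-4401/98 + o(-39)/H(N(-1, U(-4, 1))) = -4401/98 + 1/((-65 - 39)*(1/(-3 - 1))) = -4401*1/98 + 1/((-104)*(1/(-4))) = -4401/98 - 1/(104*(-1/4)) = -4401/98 - 1/104*(-4) = -4401/98 + 1/26 = -28582/637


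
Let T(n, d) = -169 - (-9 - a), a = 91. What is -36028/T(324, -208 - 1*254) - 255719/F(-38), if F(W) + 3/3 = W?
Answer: 6349901/897 ≈ 7079.0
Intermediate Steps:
F(W) = -1 + W
T(n, d) = -69 (T(n, d) = -169 - (-9 - 1*91) = -169 - (-9 - 91) = -169 - 1*(-100) = -169 + 100 = -69)
-36028/T(324, -208 - 1*254) - 255719/F(-38) = -36028/(-69) - 255719/(-1 - 38) = -36028*(-1/69) - 255719/(-39) = 36028/69 - 255719*(-1/39) = 36028/69 + 255719/39 = 6349901/897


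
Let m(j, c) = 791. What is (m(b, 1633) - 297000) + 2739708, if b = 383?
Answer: 2443499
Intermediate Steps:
(m(b, 1633) - 297000) + 2739708 = (791 - 297000) + 2739708 = -296209 + 2739708 = 2443499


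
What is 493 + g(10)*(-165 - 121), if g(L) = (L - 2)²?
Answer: -17811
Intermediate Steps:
g(L) = (-2 + L)²
493 + g(10)*(-165 - 121) = 493 + (-2 + 10)²*(-165 - 121) = 493 + 8²*(-286) = 493 + 64*(-286) = 493 - 18304 = -17811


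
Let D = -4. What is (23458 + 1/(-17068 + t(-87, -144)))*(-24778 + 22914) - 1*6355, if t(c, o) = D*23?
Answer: -93805283482/2145 ≈ -4.3732e+7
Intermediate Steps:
t(c, o) = -92 (t(c, o) = -4*23 = -92)
(23458 + 1/(-17068 + t(-87, -144)))*(-24778 + 22914) - 1*6355 = (23458 + 1/(-17068 - 92))*(-24778 + 22914) - 1*6355 = (23458 + 1/(-17160))*(-1864) - 6355 = (23458 - 1/17160)*(-1864) - 6355 = (402539279/17160)*(-1864) - 6355 = -93791652007/2145 - 6355 = -93805283482/2145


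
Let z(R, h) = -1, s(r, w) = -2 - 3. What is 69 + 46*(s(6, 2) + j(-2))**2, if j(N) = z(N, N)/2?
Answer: 2921/2 ≈ 1460.5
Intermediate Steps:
s(r, w) = -5
j(N) = -1/2
69 + 46*(s(6, 2) + j(-2))**2 = 69 + 46*(-5 - 1/2)**2 = 69 + 46*(-11/2)**2 = 69 + 46*(121/4) = 69 + 2783/2 = 2921/2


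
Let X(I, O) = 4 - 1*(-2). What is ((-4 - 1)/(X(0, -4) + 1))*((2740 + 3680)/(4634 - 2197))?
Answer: -32100/17059 ≈ -1.8817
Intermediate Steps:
X(I, O) = 6 (X(I, O) = 4 + 2 = 6)
((-4 - 1)/(X(0, -4) + 1))*((2740 + 3680)/(4634 - 2197)) = ((-4 - 1)/(6 + 1))*((2740 + 3680)/(4634 - 2197)) = (-5/7)*(6420/2437) = (-5*⅐)*(6420*(1/2437)) = -5/7*6420/2437 = -32100/17059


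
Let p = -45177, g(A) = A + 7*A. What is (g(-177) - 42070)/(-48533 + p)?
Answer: 21743/46855 ≈ 0.46405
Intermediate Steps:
g(A) = 8*A
(g(-177) - 42070)/(-48533 + p) = (8*(-177) - 42070)/(-48533 - 45177) = (-1416 - 42070)/(-93710) = -43486*(-1/93710) = 21743/46855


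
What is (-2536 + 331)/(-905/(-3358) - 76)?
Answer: 1057770/36329 ≈ 29.116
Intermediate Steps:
(-2536 + 331)/(-905/(-3358) - 76) = -2205/(-905*(-1/3358) - 76) = -2205/(905/3358 - 76) = -2205/(-254303/3358) = -2205*(-3358/254303) = 1057770/36329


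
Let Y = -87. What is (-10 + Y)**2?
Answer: 9409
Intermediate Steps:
(-10 + Y)**2 = (-10 - 87)**2 = (-97)**2 = 9409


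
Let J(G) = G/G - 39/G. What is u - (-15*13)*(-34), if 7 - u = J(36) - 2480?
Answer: -49715/12 ≈ -4142.9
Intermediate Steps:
J(G) = 1 - 39/G
u = 29845/12 (u = 7 - ((-39 + 36)/36 - 2480) = 7 - ((1/36)*(-3) - 2480) = 7 - (-1/12 - 2480) = 7 - 1*(-29761/12) = 7 + 29761/12 = 29845/12 ≈ 2487.1)
u - (-15*13)*(-34) = 29845/12 - (-15*13)*(-34) = 29845/12 - (-195)*(-34) = 29845/12 - 1*6630 = 29845/12 - 6630 = -49715/12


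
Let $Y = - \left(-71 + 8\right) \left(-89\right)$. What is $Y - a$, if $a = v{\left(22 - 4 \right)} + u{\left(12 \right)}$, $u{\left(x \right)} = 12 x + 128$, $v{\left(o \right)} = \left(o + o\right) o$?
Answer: $-6527$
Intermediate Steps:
$Y = -5607$ ($Y = - \left(-63\right) \left(-89\right) = \left(-1\right) 5607 = -5607$)
$v{\left(o \right)} = 2 o^{2}$ ($v{\left(o \right)} = 2 o o = 2 o^{2}$)
$u{\left(x \right)} = 128 + 12 x$
$a = 920$ ($a = 2 \left(22 - 4\right)^{2} + \left(128 + 12 \cdot 12\right) = 2 \cdot 18^{2} + \left(128 + 144\right) = 2 \cdot 324 + 272 = 648 + 272 = 920$)
$Y - a = -5607 - 920 = -6527$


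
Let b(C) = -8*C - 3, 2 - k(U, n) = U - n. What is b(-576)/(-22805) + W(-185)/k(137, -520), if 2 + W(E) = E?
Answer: 249652/2987455 ≈ 0.083567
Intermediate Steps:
W(E) = -2 + E
k(U, n) = 2 + n - U (k(U, n) = 2 - (U - n) = 2 + (n - U) = 2 + n - U)
b(C) = -3 - 8*C
b(-576)/(-22805) + W(-185)/k(137, -520) = (-3 - 8*(-576))/(-22805) + (-2 - 185)/(2 - 520 - 1*137) = (-3 + 4608)*(-1/22805) - 187/(2 - 520 - 137) = 4605*(-1/22805) - 187/(-655) = -921/4561 - 187*(-1/655) = -921/4561 + 187/655 = 249652/2987455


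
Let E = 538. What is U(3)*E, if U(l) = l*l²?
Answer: 14526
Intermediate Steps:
U(l) = l³
U(3)*E = 3³*538 = 27*538 = 14526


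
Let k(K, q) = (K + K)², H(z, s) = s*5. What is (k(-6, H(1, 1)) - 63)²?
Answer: 6561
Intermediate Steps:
H(z, s) = 5*s
k(K, q) = 4*K² (k(K, q) = (2*K)² = 4*K²)
(k(-6, H(1, 1)) - 63)² = (4*(-6)² - 63)² = (4*36 - 63)² = (144 - 63)² = 81² = 6561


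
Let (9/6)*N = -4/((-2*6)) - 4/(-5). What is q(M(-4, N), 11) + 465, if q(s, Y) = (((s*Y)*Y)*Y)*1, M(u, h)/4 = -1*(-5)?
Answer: 27085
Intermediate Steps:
N = 34/45 (N = 2*(-4/((-2*6)) - 4/(-5))/3 = 2*(-4/(-12) - 4*(-1/5))/3 = 2*(-4*(-1/12) + 4/5)/3 = 2*(1/3 + 4/5)/3 = (2/3)*(17/15) = 34/45 ≈ 0.75556)
M(u, h) = 20 (M(u, h) = 4*(-1*(-5)) = 4*5 = 20)
q(s, Y) = s*Y**3 (q(s, Y) = (((Y*s)*Y)*Y)*1 = ((s*Y**2)*Y)*1 = (s*Y**3)*1 = s*Y**3)
q(M(-4, N), 11) + 465 = 20*11**3 + 465 = 20*1331 + 465 = 26620 + 465 = 27085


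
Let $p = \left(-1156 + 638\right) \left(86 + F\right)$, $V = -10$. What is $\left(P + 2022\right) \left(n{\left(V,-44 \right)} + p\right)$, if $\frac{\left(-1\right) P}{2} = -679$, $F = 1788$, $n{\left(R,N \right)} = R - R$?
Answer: $-3281074160$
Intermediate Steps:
$n{\left(R,N \right)} = 0$
$P = 1358$ ($P = \left(-2\right) \left(-679\right) = 1358$)
$p = -970732$ ($p = \left(-1156 + 638\right) \left(86 + 1788\right) = \left(-518\right) 1874 = -970732$)
$\left(P + 2022\right) \left(n{\left(V,-44 \right)} + p\right) = \left(1358 + 2022\right) \left(0 - 970732\right) = 3380 \left(-970732\right) = -3281074160$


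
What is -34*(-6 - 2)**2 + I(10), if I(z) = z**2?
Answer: -2076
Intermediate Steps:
-34*(-6 - 2)**2 + I(10) = -34*(-6 - 2)**2 + 10**2 = -34*(-8)**2 + 100 = -34*64 + 100 = -2176 + 100 = -2076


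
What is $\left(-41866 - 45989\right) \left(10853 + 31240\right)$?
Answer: $-3698080515$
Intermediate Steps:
$\left(-41866 - 45989\right) \left(10853 + 31240\right) = \left(-87855\right) 42093 = -3698080515$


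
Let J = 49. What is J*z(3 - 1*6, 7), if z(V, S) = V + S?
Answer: 196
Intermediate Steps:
z(V, S) = S + V
J*z(3 - 1*6, 7) = 49*(7 + (3 - 1*6)) = 49*(7 + (3 - 6)) = 49*(7 - 3) = 49*4 = 196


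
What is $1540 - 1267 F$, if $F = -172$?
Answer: $219464$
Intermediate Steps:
$1540 - 1267 F = 1540 - -217924 = 1540 + 217924 = 219464$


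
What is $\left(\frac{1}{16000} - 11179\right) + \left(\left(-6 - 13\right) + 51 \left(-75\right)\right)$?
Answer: $- \frac{240367999}{16000} \approx -15023.0$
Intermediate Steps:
$\left(\frac{1}{16000} - 11179\right) + \left(\left(-6 - 13\right) + 51 \left(-75\right)\right) = \left(\frac{1}{16000} - 11179\right) - 3844 = - \frac{178863999}{16000} - 3844 = - \frac{240367999}{16000}$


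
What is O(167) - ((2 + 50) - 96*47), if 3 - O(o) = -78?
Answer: 4541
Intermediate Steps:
O(o) = 81 (O(o) = 3 - 1*(-78) = 3 + 78 = 81)
O(167) - ((2 + 50) - 96*47) = 81 - ((2 + 50) - 96*47) = 81 - (52 - 4512) = 81 - 1*(-4460) = 81 + 4460 = 4541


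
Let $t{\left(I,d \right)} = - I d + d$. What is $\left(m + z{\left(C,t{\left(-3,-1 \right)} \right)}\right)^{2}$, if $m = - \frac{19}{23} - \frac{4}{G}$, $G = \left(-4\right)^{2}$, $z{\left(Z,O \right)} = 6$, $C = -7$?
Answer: $\frac{205209}{8464} \approx 24.245$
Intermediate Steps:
$t{\left(I,d \right)} = d - I d$ ($t{\left(I,d \right)} = - I d + d = d - I d$)
$G = 16$
$m = - \frac{99}{92}$ ($m = - \frac{19}{23} - \frac{4}{16} = \left(-19\right) \frac{1}{23} - \frac{1}{4} = - \frac{19}{23} - \frac{1}{4} = - \frac{99}{92} \approx -1.0761$)
$\left(m + z{\left(C,t{\left(-3,-1 \right)} \right)}\right)^{2} = \left(- \frac{99}{92} + 6\right)^{2} = \left(\frac{453}{92}\right)^{2} = \frac{205209}{8464}$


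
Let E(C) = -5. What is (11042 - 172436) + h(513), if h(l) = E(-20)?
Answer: -161399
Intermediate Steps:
h(l) = -5
(11042 - 172436) + h(513) = (11042 - 172436) - 5 = -161394 - 5 = -161399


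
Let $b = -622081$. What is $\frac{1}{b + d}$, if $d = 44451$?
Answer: $- \frac{1}{577630} \approx -1.7312 \cdot 10^{-6}$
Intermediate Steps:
$\frac{1}{b + d} = \frac{1}{-622081 + 44451} = \frac{1}{-577630} = - \frac{1}{577630}$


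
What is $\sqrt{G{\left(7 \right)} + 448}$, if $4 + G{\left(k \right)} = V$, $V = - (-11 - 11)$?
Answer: $\sqrt{466} \approx 21.587$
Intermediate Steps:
$V = 22$ ($V = - (-11 - 11) = \left(-1\right) \left(-22\right) = 22$)
$G{\left(k \right)} = 18$ ($G{\left(k \right)} = -4 + 22 = 18$)
$\sqrt{G{\left(7 \right)} + 448} = \sqrt{18 + 448} = \sqrt{466}$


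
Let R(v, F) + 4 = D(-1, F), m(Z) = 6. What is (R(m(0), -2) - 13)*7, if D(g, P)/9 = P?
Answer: -245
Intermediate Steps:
D(g, P) = 9*P
R(v, F) = -4 + 9*F
(R(m(0), -2) - 13)*7 = ((-4 + 9*(-2)) - 13)*7 = ((-4 - 18) - 13)*7 = (-22 - 13)*7 = -35*7 = -245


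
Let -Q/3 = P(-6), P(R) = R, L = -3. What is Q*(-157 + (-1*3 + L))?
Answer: -2934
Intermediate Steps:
Q = 18 (Q = -3*(-6) = 18)
Q*(-157 + (-1*3 + L)) = 18*(-157 + (-1*3 - 3)) = 18*(-157 + (-3 - 3)) = 18*(-157 - 6) = 18*(-163) = -2934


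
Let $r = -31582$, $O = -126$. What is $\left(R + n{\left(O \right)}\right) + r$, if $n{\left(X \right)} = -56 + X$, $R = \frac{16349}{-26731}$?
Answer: $- \frac{849099833}{26731} \approx -31765.0$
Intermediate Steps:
$R = - \frac{16349}{26731}$ ($R = 16349 \left(- \frac{1}{26731}\right) = - \frac{16349}{26731} \approx -0.61161$)
$\left(R + n{\left(O \right)}\right) + r = \left(- \frac{16349}{26731} - 182\right) - 31582 = - \frac{4881391}{26731} - 31582 = - \frac{849099833}{26731}$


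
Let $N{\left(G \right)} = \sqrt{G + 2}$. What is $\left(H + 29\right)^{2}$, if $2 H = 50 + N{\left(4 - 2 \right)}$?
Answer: $3025$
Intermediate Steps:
$N{\left(G \right)} = \sqrt{2 + G}$
$H = 26$ ($H = \frac{50 + \sqrt{2 + \left(4 - 2\right)}}{2} = \frac{50 + \sqrt{2 + 2}}{2} = \frac{50 + \sqrt{4}}{2} = \frac{50 + 2}{2} = \frac{1}{2} \cdot 52 = 26$)
$\left(H + 29\right)^{2} = \left(26 + 29\right)^{2} = 55^{2} = 3025$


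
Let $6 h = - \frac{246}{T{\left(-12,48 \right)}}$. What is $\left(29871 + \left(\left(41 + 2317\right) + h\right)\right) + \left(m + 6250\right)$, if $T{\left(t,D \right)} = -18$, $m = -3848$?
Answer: $\frac{623399}{18} \approx 34633.0$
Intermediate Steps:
$h = \frac{41}{18}$ ($h = \frac{\left(-246\right) \frac{1}{-18}}{6} = \frac{\left(-246\right) \left(- \frac{1}{18}\right)}{6} = \frac{1}{6} \cdot \frac{41}{3} = \frac{41}{18} \approx 2.2778$)
$\left(29871 + \left(\left(41 + 2317\right) + h\right)\right) + \left(m + 6250\right) = \left(29871 + \left(\left(41 + 2317\right) + \frac{41}{18}\right)\right) + \left(-3848 + 6250\right) = \left(29871 + \left(2358 + \frac{41}{18}\right)\right) + 2402 = \left(29871 + \frac{42485}{18}\right) + 2402 = \frac{580163}{18} + 2402 = \frac{623399}{18}$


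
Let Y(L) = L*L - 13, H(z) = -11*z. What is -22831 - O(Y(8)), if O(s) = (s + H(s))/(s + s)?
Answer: -22826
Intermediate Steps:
Y(L) = -13 + L**2 (Y(L) = L**2 - 13 = -13 + L**2)
O(s) = -5 (O(s) = (s - 11*s)/(s + s) = (-10*s)/((2*s)) = (-10*s)*(1/(2*s)) = -5)
-22831 - O(Y(8)) = -22831 - 1*(-5) = -22831 + 5 = -22826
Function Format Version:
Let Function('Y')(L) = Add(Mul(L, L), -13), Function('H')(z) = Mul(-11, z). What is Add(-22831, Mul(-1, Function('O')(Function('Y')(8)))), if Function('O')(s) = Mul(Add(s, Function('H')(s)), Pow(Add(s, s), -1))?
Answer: -22826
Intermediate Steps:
Function('Y')(L) = Add(-13, Pow(L, 2)) (Function('Y')(L) = Add(Pow(L, 2), -13) = Add(-13, Pow(L, 2)))
Function('O')(s) = -5 (Function('O')(s) = Mul(Add(s, Mul(-11, s)), Pow(Add(s, s), -1)) = Mul(Mul(-10, s), Pow(Mul(2, s), -1)) = Mul(Mul(-10, s), Mul(Rational(1, 2), Pow(s, -1))) = -5)
Add(-22831, Mul(-1, Function('O')(Function('Y')(8)))) = Add(-22831, Mul(-1, -5)) = Add(-22831, 5) = -22826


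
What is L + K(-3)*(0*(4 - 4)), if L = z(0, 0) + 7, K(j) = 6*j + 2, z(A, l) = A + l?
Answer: 7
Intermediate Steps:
K(j) = 2 + 6*j
L = 7 (L = (0 + 0) + 7 = 0 + 7 = 7)
L + K(-3)*(0*(4 - 4)) = 7 + (2 + 6*(-3))*(0*(4 - 4)) = 7 + (2 - 18)*(0*0) = 7 - 16*0 = 7 + 0 = 7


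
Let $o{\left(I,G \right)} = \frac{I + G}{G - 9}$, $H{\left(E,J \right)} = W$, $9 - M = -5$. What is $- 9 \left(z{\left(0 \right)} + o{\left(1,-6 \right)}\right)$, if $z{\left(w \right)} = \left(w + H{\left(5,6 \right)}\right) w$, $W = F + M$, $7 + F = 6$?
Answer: $-3$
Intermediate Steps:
$M = 14$ ($M = 9 - -5 = 9 + 5 = 14$)
$F = -1$ ($F = -7 + 6 = -1$)
$W = 13$ ($W = -1 + 14 = 13$)
$H{\left(E,J \right)} = 13$
$o{\left(I,G \right)} = \frac{G + I}{-9 + G}$
$z{\left(w \right)} = w \left(13 + w\right)$ ($z{\left(w \right)} = \left(w + 13\right) w = \left(13 + w\right) w = w \left(13 + w\right)$)
$- 9 \left(z{\left(0 \right)} + o{\left(1,-6 \right)}\right) = - 9 \left(0 \left(13 + 0\right) + \frac{-6 + 1}{-9 - 6}\right) = - 9 \left(0 \cdot 13 + \frac{1}{-15} \left(-5\right)\right) = - 9 \left(0 - - \frac{1}{3}\right) = - 9 \left(0 + \frac{1}{3}\right) = \left(-9\right) \frac{1}{3} = -3$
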